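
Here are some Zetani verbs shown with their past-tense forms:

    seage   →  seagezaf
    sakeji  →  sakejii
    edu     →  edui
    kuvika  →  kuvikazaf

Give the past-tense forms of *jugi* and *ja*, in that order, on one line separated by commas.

The alternation tracks the last vowel of the stem — -i when the last vowel of the stem is a high vowel (*sakeji*, *edu*); -zaf when the last vowel of the stem is a non-high vowel (*seage*, *kuvika*).
*jugi* — last vowel /i/ (a high vowel) → -i → *jugii*.
The last vowel of *ja* is /a/, which is a non-high vowel, so the suffix is -zaf, giving *jazaf*.

jugii, jazaf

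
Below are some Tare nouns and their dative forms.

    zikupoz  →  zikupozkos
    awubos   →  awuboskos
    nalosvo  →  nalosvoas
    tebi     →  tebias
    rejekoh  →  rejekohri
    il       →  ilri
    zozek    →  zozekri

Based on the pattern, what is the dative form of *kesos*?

kesoskos

Looking at the final sound of each stem: -kos when the stem ends in a sibilant (*zikupoz*, *awubos*); -ri when the stem ends in a non-sibilant consonant (*rejekoh*, *il*, *zozek*); -as when the stem ends in a vowel (*nalosvo*, *tebi*).
*kesos*: final sound = /s/, a sibilant → -kos → *kesoskos*.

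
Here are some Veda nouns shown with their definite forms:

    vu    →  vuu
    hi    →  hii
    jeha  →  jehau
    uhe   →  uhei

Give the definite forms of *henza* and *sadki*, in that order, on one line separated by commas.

The suffix is conditioned by the last vowel: -i when the last vowel of the stem is a front vowel (*hi*, *uhe*); -u when the last vowel of the stem is a back vowel (*vu*, *jeha*).
*henza*: last vowel = /a/, a back vowel → -u → *henzau*.
Since the last vowel of *sadki* is /i/ (a front vowel), it takes -i, giving *sadkii*.

henzau, sadkii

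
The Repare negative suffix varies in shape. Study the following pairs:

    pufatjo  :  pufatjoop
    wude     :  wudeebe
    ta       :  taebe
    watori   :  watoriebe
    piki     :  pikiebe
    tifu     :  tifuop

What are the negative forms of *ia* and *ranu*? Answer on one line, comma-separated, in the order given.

iaebe, ranuop

The alternation tracks the last vowel of the stem — -op when the last vowel of the stem is a rounded vowel (*pufatjo*, *tifu*); -ebe when the last vowel of the stem is an unrounded vowel (*wude*, *ta*, *watori*, *piki*).
*ia*: last vowel = /a/, an unrounded vowel → -ebe → *iaebe*.
The last vowel of *ranu* is /u/, which is a rounded vowel, so the suffix is -op, giving *ranuop*.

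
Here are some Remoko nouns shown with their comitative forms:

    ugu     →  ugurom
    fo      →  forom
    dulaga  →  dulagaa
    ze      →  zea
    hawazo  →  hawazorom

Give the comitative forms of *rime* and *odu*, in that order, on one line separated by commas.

The alternation tracks the last vowel of the stem — -rom when the last vowel of the stem is a rounded vowel (*ugu*, *fo*, *hawazo*); -a when the last vowel of the stem is an unrounded vowel (*dulaga*, *ze*).
The last vowel of *rime* is /e/, which is an unrounded vowel, so the suffix is -a, giving *rimea*.
The last vowel of *odu* is /u/, which is a rounded vowel, so the suffix is -rom, giving *odurom*.

rimea, odurom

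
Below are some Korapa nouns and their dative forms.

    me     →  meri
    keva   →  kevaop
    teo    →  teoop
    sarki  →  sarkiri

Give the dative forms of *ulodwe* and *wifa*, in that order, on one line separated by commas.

ulodweri, wifaop

Looking at the last vowel of each stem: -ri when the last vowel of the stem is a front vowel (*me*, *sarki*); -op when the last vowel of the stem is a back vowel (*keva*, *teo*).
*ulodwe*: last vowel = /e/, a front vowel → -ri → *ulodweri*.
*wifa*: last vowel = /a/, a back vowel → -op → *wifaop*.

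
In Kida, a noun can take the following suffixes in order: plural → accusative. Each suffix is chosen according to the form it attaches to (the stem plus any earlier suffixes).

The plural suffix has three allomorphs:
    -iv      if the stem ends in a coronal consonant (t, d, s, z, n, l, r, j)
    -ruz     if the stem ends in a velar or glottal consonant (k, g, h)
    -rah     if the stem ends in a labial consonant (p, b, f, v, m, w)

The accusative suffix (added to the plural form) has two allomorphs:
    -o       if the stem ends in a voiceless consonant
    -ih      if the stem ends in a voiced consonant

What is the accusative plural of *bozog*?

bozogruzih

The final consonant of *bozog* is /g/, which is velar/glottal, so the plural suffix is -ruz, giving *bozogruz*.
Since the final consonant of the plural form *bozogruz* is /z/ (voiced), it takes -ih, giving *bozogruzih*.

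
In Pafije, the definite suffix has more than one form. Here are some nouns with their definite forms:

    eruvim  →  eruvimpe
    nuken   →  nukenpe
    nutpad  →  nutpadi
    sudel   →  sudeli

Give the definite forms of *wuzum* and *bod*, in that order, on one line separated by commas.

wuzumpe, bodi

The alternation tracks the final consonant of the stem — -pe when the stem ends in a nasal (*eruvim*, *nuken*); -i when the stem ends in a non-nasal consonant (*nutpad*, *sudel*).
The final consonant of *wuzum* is /m/, which is a nasal, so the suffix is -pe, giving *wuzumpe*.
The final consonant of *bod* is /d/, which is non-nasal, so the suffix is -i, giving *bodi*.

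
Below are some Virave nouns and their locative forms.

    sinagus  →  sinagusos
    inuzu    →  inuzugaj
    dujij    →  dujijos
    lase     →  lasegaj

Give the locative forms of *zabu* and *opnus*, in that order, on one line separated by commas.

zabugaj, opnusos

The pattern is consonant vs. vowel: -os when the stem ends in a consonant (*sinagus*, *dujij*); -gaj when the stem ends in a vowel (*inuzu*, *lase*).
The final sound of *zabu* is /u/, which is a vowel, so the suffix is -gaj, giving *zabugaj*.
*opnus*: final sound = /s/, a consonant → -os → *opnusos*.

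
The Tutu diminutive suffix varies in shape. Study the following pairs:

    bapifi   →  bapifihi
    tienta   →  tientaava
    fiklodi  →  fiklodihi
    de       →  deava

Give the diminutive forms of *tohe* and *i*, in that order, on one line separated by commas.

Looking at the last vowel of each stem: -hi when the last vowel of the stem is a high vowel (*bapifi*, *fiklodi*); -ava when the last vowel of the stem is a non-high vowel (*tienta*, *de*).
The last vowel of *tohe* is /e/, which is a non-high vowel, so the suffix is -ava, giving *toheava*.
*i* — last vowel /i/ (a high vowel) → -hi → *ihi*.

toheava, ihi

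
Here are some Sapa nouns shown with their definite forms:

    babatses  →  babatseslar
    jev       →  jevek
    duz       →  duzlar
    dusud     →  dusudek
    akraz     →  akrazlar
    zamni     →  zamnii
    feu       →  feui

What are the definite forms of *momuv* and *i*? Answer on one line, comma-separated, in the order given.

The suffix is conditioned by the final sound: -lar when the stem ends in a sibilant (*babatses*, *duz*, *akraz*); -ek when the stem ends in a non-sibilant consonant (*jev*, *dusud*); -i when the stem ends in a vowel (*zamni*, *feu*).
Since the final sound of *momuv* is /v/ (a non-sibilant consonant), it takes -ek, giving *momuvek*.
Since the final sound of *i* is /i/ (a vowel), it takes -i, giving *ii*.

momuvek, ii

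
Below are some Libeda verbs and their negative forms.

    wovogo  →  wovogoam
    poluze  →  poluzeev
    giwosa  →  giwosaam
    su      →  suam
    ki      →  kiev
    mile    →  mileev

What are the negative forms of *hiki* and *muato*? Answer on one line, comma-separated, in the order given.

The alternation tracks the last vowel of the stem — -ev when the last vowel of the stem is a front vowel (*poluze*, *ki*, *mile*); -am when the last vowel of the stem is a back vowel (*wovogo*, *giwosa*, *su*).
Since the last vowel of *hiki* is /i/ (a front vowel), it takes -ev, giving *hikiev*.
*muato* — last vowel /o/ (a back vowel) → -am → *muatoam*.

hikiev, muatoam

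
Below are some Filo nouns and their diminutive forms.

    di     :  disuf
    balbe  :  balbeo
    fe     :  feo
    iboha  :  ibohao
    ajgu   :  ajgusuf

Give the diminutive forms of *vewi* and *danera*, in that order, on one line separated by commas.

vewisuf, danerao

The suffix is conditioned by the last vowel: -suf when the last vowel of the stem is a high vowel (*di*, *ajgu*); -o when the last vowel of the stem is a non-high vowel (*balbe*, *fe*, *iboha*).
*vewi*: last vowel = /i/, a high vowel → -suf → *vewisuf*.
The last vowel of *danera* is /a/, which is a non-high vowel, so the suffix is -o, giving *danerao*.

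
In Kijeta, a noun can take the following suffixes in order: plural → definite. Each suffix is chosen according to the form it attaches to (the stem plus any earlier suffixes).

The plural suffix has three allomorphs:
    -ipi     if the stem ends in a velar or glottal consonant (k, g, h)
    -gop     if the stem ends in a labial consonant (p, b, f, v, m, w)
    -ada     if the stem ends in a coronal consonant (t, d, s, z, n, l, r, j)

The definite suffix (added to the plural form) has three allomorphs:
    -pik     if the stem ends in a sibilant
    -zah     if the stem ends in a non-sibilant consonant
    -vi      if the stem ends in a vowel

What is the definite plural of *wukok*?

*wukok*: final consonant = /k/, velar/glottal → -ipi → *wukokipi*.
The final sound of the plural form *wukokipi* is /i/, which is a vowel, so the definite suffix is -vi, giving *wukokipivi*.

wukokipivi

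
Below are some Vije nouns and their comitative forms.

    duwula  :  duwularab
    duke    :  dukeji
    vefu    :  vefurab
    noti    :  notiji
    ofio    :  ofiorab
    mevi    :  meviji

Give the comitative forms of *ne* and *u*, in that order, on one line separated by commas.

The suffix is conditioned by the last vowel: -ji when the last vowel of the stem is a front vowel (*duke*, *noti*, *mevi*); -rab when the last vowel of the stem is a back vowel (*duwula*, *vefu*, *ofio*).
*ne* — last vowel /e/ (a front vowel) → -ji → *neji*.
*u* — last vowel /u/ (a back vowel) → -rab → *urab*.

neji, urab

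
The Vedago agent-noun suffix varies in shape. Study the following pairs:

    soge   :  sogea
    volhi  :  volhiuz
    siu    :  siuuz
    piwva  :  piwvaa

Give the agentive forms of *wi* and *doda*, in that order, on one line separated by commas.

wiuz, dodaa

Looking at the last vowel of each stem: -uz when the last vowel of the stem is a high vowel (*volhi*, *siu*); -a when the last vowel of the stem is a non-high vowel (*soge*, *piwva*).
*wi* — last vowel /i/ (a high vowel) → -uz → *wiuz*.
Since the last vowel of *doda* is /a/ (a non-high vowel), it takes -a, giving *dodaa*.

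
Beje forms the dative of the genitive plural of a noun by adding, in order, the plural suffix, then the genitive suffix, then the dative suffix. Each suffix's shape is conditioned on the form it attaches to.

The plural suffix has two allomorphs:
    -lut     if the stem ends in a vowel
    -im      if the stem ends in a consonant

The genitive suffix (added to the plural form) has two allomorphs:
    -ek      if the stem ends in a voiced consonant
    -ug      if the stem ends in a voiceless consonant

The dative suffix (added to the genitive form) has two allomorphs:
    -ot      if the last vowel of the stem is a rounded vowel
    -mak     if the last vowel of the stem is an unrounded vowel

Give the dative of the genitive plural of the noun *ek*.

*ek*: final sound = /k/, a consonant → -im → *ekim*.
The final consonant of the plural form *ekim* is /m/, which is voiced, so the genitive suffix is -ek, giving *ekimek*.
The last vowel of the genitive form *ekimek* is /e/, which is an unrounded vowel, so the dative suffix is -mak, giving *ekimekmak*.

ekimekmak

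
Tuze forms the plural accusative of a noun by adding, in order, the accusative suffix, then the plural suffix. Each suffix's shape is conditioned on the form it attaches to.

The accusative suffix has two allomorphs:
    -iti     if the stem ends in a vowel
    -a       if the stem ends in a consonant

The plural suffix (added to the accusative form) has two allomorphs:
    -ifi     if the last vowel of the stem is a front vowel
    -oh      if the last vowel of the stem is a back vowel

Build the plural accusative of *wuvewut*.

wuvewutaoh

*wuvewut* — final sound /t/ (a consonant) → -a → *wuvewuta*.
The accusative form *wuvewuta*: last vowel = /a/, a back vowel → -oh → *wuvewutaoh*.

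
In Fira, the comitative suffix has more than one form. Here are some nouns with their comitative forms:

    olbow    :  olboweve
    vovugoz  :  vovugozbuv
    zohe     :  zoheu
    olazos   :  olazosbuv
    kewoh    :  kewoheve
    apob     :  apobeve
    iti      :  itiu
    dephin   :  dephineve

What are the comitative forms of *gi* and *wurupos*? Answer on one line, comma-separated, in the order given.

giu, wuruposbuv

The pattern is sibilance of the final sound: -buv when the stem ends in a sibilant (*vovugoz*, *olazos*); -eve when the stem ends in a non-sibilant consonant (*olbow*, *kewoh*, *apob*, *dephin*); -u when the stem ends in a vowel (*zohe*, *iti*).
*gi* — final sound /i/ (a vowel) → -u → *giu*.
*wurupos* — final sound /s/ (a sibilant) → -buv → *wuruposbuv*.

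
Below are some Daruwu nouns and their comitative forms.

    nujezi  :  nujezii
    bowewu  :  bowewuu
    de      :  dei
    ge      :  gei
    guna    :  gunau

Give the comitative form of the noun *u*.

The alternation tracks the last vowel of the stem — -i when the last vowel of the stem is a front vowel (*nujezi*, *de*, *ge*); -u when the last vowel of the stem is a back vowel (*bowewu*, *guna*).
*u* — last vowel /u/ (a back vowel) → -u → *uu*.

uu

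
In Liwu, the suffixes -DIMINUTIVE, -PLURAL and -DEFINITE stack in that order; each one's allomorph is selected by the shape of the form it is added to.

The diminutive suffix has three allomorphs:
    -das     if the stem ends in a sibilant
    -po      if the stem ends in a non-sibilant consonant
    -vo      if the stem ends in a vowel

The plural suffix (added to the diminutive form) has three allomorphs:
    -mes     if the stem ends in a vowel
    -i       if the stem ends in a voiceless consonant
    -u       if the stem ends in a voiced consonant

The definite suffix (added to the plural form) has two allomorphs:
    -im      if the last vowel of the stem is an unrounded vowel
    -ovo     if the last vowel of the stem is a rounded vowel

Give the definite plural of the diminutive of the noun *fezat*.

fezatpomesim

The final sound of *fezat* is /t/, which is a non-sibilant consonant, so the diminutive suffix is -po, giving *fezatpo*.
The diminutive form *fezatpo*: final sound = /o/, a vowel → -mes → *fezatpomes*.
Since the last vowel of the plural form *fezatpomes* is /e/ (an unrounded vowel), it takes -im, giving *fezatpomesim*.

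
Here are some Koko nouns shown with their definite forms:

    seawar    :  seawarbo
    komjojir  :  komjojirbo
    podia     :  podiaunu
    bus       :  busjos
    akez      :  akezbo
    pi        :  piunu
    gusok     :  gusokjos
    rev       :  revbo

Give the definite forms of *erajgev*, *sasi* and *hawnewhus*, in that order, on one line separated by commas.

erajgevbo, sasiunu, hawnewhusjos

The alternation tracks the final sound of the stem — -jos when the stem ends in a voiceless consonant (*bus*, *gusok*); -bo when the stem ends in a voiced consonant (*seawar*, *komjojir*, *akez*, *rev*); -unu when the stem ends in a vowel (*podia*, *pi*).
Since the final sound of *erajgev* is /v/ (a voiced consonant), it takes -bo, giving *erajgevbo*.
Since the final sound of *sasi* is /i/ (a vowel), it takes -unu, giving *sasiunu*.
*hawnewhus* — final sound /s/ (a voiceless consonant) → -jos → *hawnewhusjos*.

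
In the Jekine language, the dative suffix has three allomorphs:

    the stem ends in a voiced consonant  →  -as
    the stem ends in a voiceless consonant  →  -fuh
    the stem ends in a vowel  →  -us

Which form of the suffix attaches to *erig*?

*erig* — final sound /g/ (a voiced consonant) → -as.

-as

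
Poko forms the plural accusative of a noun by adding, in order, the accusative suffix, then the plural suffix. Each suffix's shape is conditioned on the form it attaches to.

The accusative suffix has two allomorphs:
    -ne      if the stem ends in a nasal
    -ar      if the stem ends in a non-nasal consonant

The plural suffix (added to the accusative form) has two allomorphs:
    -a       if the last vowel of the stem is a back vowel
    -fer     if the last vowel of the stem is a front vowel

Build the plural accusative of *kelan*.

*kelan* — final consonant /n/ (a nasal) → -ne → *kelanne*.
Since the last vowel of the accusative form *kelanne* is /e/ (a front vowel), it takes -fer, giving *kelannefer*.

kelannefer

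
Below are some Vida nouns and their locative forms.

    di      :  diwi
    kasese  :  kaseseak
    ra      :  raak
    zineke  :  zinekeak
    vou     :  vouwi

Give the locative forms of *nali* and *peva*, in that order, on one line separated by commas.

naliwi, pevaak

The pattern is height harmony: -wi when the last vowel of the stem is a high vowel (*di*, *vou*); -ak when the last vowel of the stem is a non-high vowel (*kasese*, *ra*, *zineke*).
Since the last vowel of *nali* is /i/ (a high vowel), it takes -wi, giving *naliwi*.
The last vowel of *peva* is /a/, which is a non-high vowel, so the suffix is -ak, giving *pevaak*.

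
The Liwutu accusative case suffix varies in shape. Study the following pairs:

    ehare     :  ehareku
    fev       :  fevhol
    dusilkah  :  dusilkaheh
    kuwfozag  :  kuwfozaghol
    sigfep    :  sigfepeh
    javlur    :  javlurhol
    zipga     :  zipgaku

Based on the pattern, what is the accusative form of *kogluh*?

The suffix is conditioned by the final sound: -eh when the stem ends in a voiceless consonant (*dusilkah*, *sigfep*); -hol when the stem ends in a voiced consonant (*fev*, *kuwfozag*, *javlur*); -ku when the stem ends in a vowel (*ehare*, *zipga*).
*kogluh*: final sound = /h/, a voiceless consonant → -eh → *kogluheh*.

kogluheh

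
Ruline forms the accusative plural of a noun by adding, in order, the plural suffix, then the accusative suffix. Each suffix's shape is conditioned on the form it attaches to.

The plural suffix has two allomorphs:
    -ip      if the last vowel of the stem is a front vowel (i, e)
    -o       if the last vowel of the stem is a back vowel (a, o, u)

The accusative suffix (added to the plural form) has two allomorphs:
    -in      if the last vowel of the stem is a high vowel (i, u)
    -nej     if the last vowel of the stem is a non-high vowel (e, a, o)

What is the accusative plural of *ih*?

ihipin

*ih*: last vowel = /i/, a front vowel → -ip → *ihip*.
The plural form *ihip*: last vowel = /i/, a high vowel → -in → *ihipin*.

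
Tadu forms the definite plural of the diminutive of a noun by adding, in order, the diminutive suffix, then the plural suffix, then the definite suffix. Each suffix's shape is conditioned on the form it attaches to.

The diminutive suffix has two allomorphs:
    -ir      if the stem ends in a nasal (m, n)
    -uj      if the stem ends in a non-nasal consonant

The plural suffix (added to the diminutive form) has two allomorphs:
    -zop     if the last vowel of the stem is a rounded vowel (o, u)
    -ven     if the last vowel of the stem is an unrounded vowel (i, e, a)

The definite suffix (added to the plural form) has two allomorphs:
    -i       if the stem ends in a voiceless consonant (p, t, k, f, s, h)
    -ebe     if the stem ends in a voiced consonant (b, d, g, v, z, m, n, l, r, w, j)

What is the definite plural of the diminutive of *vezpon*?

vezponirvenebe

Since the final consonant of *vezpon* is /n/ (a nasal), it takes -ir, giving *vezponir*.
The diminutive form *vezponir* — last vowel /i/ (an unrounded vowel) → -ven → *vezponirven*.
The plural form *vezponirven*: final consonant = /n/, voiced → -ebe → *vezponirvenebe*.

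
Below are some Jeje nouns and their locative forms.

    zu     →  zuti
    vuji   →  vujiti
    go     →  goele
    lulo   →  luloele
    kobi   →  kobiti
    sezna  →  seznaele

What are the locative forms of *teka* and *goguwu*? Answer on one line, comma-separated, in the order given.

The suffix is conditioned by the last vowel: -ti when the last vowel of the stem is a high vowel (*zu*, *vuji*, *kobi*); -ele when the last vowel of the stem is a non-high vowel (*go*, *lulo*, *sezna*).
The last vowel of *teka* is /a/, which is a non-high vowel, so the suffix is -ele, giving *tekaele*.
The last vowel of *goguwu* is /u/, which is a high vowel, so the suffix is -ti, giving *goguwuti*.

tekaele, goguwuti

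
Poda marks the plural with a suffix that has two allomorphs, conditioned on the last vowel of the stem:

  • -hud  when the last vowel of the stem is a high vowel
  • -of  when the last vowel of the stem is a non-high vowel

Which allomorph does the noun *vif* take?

*vif* — last vowel /i/ (a high vowel) → -hud.

-hud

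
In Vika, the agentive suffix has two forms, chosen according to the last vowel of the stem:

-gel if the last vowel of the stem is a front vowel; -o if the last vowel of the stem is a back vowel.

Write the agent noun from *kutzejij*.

Since the last vowel of *kutzejij* is /i/ (a front vowel), it takes -gel, giving *kutzejijgel*.

kutzejijgel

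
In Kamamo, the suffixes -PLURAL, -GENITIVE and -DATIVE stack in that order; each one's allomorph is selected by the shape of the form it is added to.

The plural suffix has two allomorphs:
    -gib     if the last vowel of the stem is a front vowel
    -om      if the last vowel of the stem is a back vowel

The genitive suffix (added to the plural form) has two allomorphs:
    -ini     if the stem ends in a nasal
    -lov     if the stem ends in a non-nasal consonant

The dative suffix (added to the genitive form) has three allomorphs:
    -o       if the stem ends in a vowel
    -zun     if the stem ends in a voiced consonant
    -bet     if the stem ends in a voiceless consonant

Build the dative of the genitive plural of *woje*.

The last vowel of *woje* is /e/, which is a front vowel, so the plural suffix is -gib, giving *wojegib*.
The final consonant of the plural form *wojegib* is /b/, which is non-nasal, so the genitive suffix is -lov, giving *wojegiblov*.
The final sound of the genitive form *wojegiblov* is /v/, which is a voiced consonant, so the dative suffix is -zun, giving *wojegiblovzun*.

wojegiblovzun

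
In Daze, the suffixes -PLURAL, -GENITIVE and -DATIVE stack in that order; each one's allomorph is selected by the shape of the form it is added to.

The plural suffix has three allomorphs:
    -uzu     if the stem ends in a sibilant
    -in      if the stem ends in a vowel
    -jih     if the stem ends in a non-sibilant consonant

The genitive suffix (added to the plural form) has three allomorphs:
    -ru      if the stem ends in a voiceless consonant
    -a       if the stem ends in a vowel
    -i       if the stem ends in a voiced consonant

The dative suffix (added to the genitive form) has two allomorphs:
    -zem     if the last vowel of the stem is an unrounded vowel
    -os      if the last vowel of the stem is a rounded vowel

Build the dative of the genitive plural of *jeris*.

jerisuzuazem

*jeris*: final sound = /s/, a sibilant → -uzu → *jerisuzu*.
The plural form *jerisuzu* — final sound /u/ (a vowel) → -a → *jerisuzua*.
The last vowel of the genitive form *jerisuzua* is /a/, which is an unrounded vowel, so the dative suffix is -zem, giving *jerisuzuazem*.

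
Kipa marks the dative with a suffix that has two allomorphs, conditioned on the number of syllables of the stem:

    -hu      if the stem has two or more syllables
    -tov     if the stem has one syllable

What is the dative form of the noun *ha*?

*ha* (one syllable) → -tov → *hatov*.

hatov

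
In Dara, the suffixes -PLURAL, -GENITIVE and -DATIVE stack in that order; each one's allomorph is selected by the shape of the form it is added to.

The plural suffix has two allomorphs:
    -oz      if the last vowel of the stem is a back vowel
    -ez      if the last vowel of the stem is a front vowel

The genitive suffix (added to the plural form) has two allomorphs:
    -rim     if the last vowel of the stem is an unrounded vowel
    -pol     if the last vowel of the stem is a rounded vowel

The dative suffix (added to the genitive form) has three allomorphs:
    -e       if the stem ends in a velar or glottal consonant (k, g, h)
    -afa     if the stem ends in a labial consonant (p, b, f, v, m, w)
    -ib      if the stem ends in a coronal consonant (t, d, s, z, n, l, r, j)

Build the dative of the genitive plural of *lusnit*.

lusnitezrimafa

*lusnit*: last vowel = /i/, a front vowel → -ez → *lusnitez*.
The plural form *lusnitez*: last vowel = /e/, an unrounded vowel → -rim → *lusnitezrim*.
Since the final consonant of the genitive form *lusnitezrim* is /m/ (labial), it takes -afa, giving *lusnitezrimafa*.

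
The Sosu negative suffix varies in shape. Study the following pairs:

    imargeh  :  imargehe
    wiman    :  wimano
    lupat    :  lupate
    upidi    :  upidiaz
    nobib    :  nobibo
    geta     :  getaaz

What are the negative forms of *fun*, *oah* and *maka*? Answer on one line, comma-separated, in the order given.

The pattern is voicing of the final sound: -e when the stem ends in a voiceless consonant (*imargeh*, *lupat*); -o when the stem ends in a voiced consonant (*wiman*, *nobib*); -az when the stem ends in a vowel (*upidi*, *geta*).
Since the final sound of *fun* is /n/ (a voiced consonant), it takes -o, giving *funo*.
*oah*: final sound = /h/, a voiceless consonant → -e → *oahe*.
The final sound of *maka* is /a/, which is a vowel, so the suffix is -az, giving *makaaz*.

funo, oahe, makaaz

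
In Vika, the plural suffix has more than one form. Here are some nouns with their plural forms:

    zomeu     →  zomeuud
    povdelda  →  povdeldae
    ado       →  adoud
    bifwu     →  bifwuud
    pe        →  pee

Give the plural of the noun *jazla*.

The suffix is conditioned by the last vowel: -ud when the last vowel of the stem is a rounded vowel (*zomeu*, *ado*, *bifwu*); -e when the last vowel of the stem is an unrounded vowel (*povdelda*, *pe*).
*jazla* — last vowel /a/ (an unrounded vowel) → -e → *jazlae*.

jazlae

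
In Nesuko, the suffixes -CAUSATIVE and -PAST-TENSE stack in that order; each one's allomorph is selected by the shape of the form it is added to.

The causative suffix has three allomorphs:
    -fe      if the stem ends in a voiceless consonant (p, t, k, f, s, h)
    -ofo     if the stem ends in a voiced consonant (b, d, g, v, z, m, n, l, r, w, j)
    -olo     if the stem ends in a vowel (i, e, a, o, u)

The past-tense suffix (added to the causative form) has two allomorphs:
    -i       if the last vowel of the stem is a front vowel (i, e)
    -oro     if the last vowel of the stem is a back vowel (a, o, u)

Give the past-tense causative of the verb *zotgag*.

zotgagofooro

Since the final sound of *zotgag* is /g/ (a voiced consonant), it takes -ofo, giving *zotgagofo*.
The last vowel of the causative form *zotgagofo* is /o/, which is a back vowel, so the past-tense suffix is -oro, giving *zotgagofooro*.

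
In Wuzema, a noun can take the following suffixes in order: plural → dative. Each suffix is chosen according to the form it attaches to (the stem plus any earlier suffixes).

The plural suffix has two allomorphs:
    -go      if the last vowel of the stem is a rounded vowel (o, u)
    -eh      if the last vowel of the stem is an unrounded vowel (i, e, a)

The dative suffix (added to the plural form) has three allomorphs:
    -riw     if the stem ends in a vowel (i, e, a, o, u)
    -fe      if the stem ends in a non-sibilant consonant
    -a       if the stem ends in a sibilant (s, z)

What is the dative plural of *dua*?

duaehfe

*dua*: last vowel = /a/, an unrounded vowel → -eh → *duaeh*.
The plural form *duaeh* — final sound /h/ (a non-sibilant consonant) → -fe → *duaehfe*.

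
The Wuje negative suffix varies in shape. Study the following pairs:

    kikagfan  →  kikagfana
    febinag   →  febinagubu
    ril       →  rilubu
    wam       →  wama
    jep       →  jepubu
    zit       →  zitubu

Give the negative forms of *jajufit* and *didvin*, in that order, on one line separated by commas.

jajufitubu, didvina

The suffix is conditioned by the final consonant: -a when the stem ends in a nasal (*kikagfan*, *wam*); -ubu when the stem ends in a non-nasal consonant (*febinag*, *ril*, *jep*, *zit*).
*jajufit*: final consonant = /t/, non-nasal → -ubu → *jajufitubu*.
The final consonant of *didvin* is /n/, which is a nasal, so the suffix is -a, giving *didvina*.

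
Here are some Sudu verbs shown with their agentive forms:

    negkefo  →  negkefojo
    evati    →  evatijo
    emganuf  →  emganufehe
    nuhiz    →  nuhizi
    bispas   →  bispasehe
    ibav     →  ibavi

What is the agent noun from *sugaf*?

sugafehe

The suffix is conditioned by the final sound: -ehe when the stem ends in a voiceless consonant (*emganuf*, *bispas*); -i when the stem ends in a voiced consonant (*nuhiz*, *ibav*); -jo when the stem ends in a vowel (*negkefo*, *evati*).
*sugaf*: final sound = /f/, a voiceless consonant → -ehe → *sugafehe*.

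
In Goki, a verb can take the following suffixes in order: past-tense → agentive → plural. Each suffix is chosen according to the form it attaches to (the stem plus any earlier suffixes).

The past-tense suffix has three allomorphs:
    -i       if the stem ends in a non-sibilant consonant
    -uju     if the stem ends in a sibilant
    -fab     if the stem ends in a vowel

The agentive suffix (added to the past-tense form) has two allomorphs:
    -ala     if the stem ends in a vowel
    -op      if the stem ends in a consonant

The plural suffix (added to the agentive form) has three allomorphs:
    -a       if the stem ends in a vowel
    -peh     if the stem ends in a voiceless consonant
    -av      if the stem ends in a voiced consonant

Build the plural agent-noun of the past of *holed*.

holedialaa

Since the final sound of *holed* is /d/ (a non-sibilant consonant), it takes -i, giving *holedi*.
The past-tense form *holedi* — final sound /i/ (a vowel) → -ala → *holediala*.
Since the final sound of the agentive form *holediala* is /a/ (a vowel), it takes -a, giving *holedialaa*.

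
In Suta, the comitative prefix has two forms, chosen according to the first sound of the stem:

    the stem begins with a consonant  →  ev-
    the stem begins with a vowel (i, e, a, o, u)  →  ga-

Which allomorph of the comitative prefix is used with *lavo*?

Since the first sound of *lavo* is /l/ (a consonant), it takes ev-.

ev-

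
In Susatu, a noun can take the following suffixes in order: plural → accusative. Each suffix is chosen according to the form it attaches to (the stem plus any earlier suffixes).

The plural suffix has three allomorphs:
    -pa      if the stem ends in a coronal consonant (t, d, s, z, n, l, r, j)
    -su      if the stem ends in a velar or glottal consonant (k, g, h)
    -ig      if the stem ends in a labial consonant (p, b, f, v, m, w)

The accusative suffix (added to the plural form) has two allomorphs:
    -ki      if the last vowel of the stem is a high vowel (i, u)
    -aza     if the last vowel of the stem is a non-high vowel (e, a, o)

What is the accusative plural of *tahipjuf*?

tahipjufigki

*tahipjuf* — final consonant /f/ (labial) → -ig → *tahipjufig*.
Since the last vowel of the plural form *tahipjufig* is /i/ (a high vowel), it takes -ki, giving *tahipjufigki*.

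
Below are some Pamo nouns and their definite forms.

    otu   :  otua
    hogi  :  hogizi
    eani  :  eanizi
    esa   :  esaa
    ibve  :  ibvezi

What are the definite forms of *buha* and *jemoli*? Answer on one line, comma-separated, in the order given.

buhaa, jemolizi

The pattern is front/back vowel harmony: -zi when the last vowel of the stem is a front vowel (*hogi*, *eani*, *ibve*); -a when the last vowel of the stem is a back vowel (*otu*, *esa*).
*buha* — last vowel /a/ (a back vowel) → -a → *buhaa*.
Since the last vowel of *jemoli* is /i/ (a front vowel), it takes -zi, giving *jemolizi*.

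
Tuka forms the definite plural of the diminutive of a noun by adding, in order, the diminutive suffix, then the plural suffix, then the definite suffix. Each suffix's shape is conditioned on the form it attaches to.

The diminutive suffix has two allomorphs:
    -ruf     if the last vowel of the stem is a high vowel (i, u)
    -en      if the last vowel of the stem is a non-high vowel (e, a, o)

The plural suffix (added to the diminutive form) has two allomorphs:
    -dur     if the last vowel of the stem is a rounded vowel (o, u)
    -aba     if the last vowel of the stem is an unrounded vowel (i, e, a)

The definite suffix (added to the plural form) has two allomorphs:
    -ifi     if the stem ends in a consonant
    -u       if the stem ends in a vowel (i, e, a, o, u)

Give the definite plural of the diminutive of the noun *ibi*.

*ibi* — last vowel /i/ (a high vowel) → -ruf → *ibiruf*.
The diminutive form *ibiruf* — last vowel /u/ (a rounded vowel) → -dur → *ibirufdur*.
Since the final sound of the plural form *ibirufdur* is /r/ (a consonant), it takes -ifi, giving *ibirufdurifi*.

ibirufdurifi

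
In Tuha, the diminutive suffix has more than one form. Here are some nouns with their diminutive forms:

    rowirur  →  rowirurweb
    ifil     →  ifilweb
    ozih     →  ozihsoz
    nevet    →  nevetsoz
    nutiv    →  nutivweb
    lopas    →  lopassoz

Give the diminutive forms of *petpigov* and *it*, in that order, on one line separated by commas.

Looking at the final consonant of each stem: -soz when the stem ends in a voiceless consonant (*ozih*, *nevet*, *lopas*); -web when the stem ends in a voiced consonant (*rowirur*, *ifil*, *nutiv*).
Since the final consonant of *petpigov* is /v/ (voiced), it takes -web, giving *petpigovweb*.
*it* — final consonant /t/ (voiceless) → -soz → *itsoz*.

petpigovweb, itsoz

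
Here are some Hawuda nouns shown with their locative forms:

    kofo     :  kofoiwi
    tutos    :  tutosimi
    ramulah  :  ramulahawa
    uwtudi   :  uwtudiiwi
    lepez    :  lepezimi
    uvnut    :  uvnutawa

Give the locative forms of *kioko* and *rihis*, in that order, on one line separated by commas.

The suffix is conditioned by the final sound: -imi when the stem ends in a sibilant (*tutos*, *lepez*); -awa when the stem ends in a non-sibilant consonant (*ramulah*, *uvnut*); -iwi when the stem ends in a vowel (*kofo*, *uwtudi*).
The final sound of *kioko* is /o/, which is a vowel, so the suffix is -iwi, giving *kiokoiwi*.
Since the final sound of *rihis* is /s/ (a sibilant), it takes -imi, giving *rihisimi*.

kiokoiwi, rihisimi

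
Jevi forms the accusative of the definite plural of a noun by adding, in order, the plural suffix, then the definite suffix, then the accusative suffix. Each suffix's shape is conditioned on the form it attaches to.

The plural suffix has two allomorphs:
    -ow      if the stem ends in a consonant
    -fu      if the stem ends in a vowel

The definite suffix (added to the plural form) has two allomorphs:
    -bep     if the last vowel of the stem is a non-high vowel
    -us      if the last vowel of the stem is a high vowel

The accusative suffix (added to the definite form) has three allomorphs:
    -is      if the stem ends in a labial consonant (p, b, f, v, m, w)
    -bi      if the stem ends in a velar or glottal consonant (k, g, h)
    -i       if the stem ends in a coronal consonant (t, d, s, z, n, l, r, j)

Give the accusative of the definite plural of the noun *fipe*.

fipefuusi

The final sound of *fipe* is /e/, which is a vowel, so the plural suffix is -fu, giving *fipefu*.
Since the last vowel of the plural form *fipefu* is /u/ (a high vowel), it takes -us, giving *fipefuus*.
The definite form *fipefuus*: final consonant = /s/, coronal → -i → *fipefuusi*.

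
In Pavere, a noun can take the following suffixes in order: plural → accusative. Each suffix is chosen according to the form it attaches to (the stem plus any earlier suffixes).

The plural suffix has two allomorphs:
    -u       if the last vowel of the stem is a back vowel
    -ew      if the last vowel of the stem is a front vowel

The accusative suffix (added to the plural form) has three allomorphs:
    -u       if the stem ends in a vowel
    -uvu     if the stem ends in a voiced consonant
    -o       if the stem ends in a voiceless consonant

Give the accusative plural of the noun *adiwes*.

The last vowel of *adiwes* is /e/, which is a front vowel, so the plural suffix is -ew, giving *adiwesew*.
The final sound of the plural form *adiwesew* is /w/, which is a voiced consonant, so the accusative suffix is -uvu, giving *adiwesewuvu*.

adiwesewuvu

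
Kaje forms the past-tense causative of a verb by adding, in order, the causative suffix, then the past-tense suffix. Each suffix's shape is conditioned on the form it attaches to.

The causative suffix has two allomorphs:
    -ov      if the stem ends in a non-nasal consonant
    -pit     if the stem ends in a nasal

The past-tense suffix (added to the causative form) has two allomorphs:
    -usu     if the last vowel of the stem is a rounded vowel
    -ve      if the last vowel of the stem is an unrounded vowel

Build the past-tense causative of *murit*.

muritovusu

The final consonant of *murit* is /t/, which is non-nasal, so the causative suffix is -ov, giving *muritov*.
The causative form *muritov* — last vowel /o/ (a rounded vowel) → -usu → *muritovusu*.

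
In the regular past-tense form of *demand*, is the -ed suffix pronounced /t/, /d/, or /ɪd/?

/ɪd/

The stem *demand* ends in /t/ or /d/.
The -ed suffix is realized as /ɪd/ after /t, d/; as /t/ after other voiceless consonants; and as /d/ after other voiced sounds.
So -ed on *demand* is pronounced /ɪd/.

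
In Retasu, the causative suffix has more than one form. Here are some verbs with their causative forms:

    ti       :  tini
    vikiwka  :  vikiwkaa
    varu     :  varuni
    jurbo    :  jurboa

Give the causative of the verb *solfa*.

solfaa

The suffix is conditioned by the last vowel: -ni when the last vowel of the stem is a high vowel (*ti*, *varu*); -a when the last vowel of the stem is a non-high vowel (*vikiwka*, *jurbo*).
*solfa* — last vowel /a/ (a non-high vowel) → -a → *solfaa*.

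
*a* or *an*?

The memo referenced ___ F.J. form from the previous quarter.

The indefinite article is chosen by the initial *sound* of the following word, not its spelling.
The initialism *F.J.* is read letter by letter; the first letter, F, is pronounced /ɛf/, which begins with a vowel sound.
So the article is *an*: The memo referenced an F.J. form from the previous quarter.

an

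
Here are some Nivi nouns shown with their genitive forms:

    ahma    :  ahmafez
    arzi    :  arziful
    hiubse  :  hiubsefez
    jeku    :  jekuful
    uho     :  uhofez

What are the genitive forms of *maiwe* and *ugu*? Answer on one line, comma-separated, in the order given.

The pattern is height harmony: -ful when the last vowel of the stem is a high vowel (*arzi*, *jeku*); -fez when the last vowel of the stem is a non-high vowel (*ahma*, *hiubse*, *uho*).
*maiwe*: last vowel = /e/, a non-high vowel → -fez → *maiwefez*.
*ugu*: last vowel = /u/, a high vowel → -ful → *uguful*.

maiwefez, uguful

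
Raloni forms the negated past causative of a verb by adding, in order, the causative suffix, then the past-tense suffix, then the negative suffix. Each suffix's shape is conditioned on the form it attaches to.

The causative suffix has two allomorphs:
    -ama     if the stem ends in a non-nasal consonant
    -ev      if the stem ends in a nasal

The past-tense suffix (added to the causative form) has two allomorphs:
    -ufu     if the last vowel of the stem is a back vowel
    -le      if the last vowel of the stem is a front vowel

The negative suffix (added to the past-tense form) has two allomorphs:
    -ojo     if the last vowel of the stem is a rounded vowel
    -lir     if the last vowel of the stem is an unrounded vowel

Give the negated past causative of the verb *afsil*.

afsilamaufuojo

The final consonant of *afsil* is /l/, which is non-nasal, so the causative suffix is -ama, giving *afsilama*.
The causative form *afsilama* — last vowel /a/ (a back vowel) → -ufu → *afsilamaufu*.
Since the last vowel of the past-tense form *afsilamaufu* is /u/ (a rounded vowel), it takes -ojo, giving *afsilamaufuojo*.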